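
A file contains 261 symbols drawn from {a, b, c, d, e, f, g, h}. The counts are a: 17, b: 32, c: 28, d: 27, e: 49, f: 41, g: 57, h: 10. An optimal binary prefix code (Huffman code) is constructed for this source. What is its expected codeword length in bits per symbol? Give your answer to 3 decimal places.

2.885 bits/symbol

Probabilities are the counts divided by 261.
Repeatedly combine the two least-probable nodes; the expected code length is the sum of the merged weights.
merge 10/261 + 17/261 → 3/29
merge 3/29 + 3/29 → 6/29
merge 28/261 + 32/261 → 20/87
merge 41/261 + 49/261 → 10/29
merge 6/29 + 19/87 → 37/87
merge 20/87 + 10/29 → 50/87
merge 37/87 + 50/87 → 1
L = 3/29 + 6/29 + 20/87 + 10/29 + 37/87 + 50/87 + 1 = 251/87 ≈ 2.885 bits/symbol.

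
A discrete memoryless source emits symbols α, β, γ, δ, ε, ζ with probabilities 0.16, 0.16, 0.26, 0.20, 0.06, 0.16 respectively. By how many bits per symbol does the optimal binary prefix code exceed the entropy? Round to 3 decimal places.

0.058 bits

Entropy H = −Σ p log₂ p ≈ 2.4823 bits.
Huffman merges: 3/50+4/25→11/50; 4/25+4/25→8/25; 1/5+11/50→21/50; 13/50+8/25→29/50; 21/50+29/50→1. L = 127/50 ≈ 2.5400.
L − H = 2.5400 − 2.4823 = 0.058 bits.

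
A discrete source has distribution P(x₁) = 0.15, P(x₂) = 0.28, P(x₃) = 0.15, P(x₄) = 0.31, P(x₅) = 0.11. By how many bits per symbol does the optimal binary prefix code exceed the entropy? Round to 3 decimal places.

Entropy H = −Σ p log₂ p ≈ 2.2094 bits.
Huffman merges: 11/100+3/20→13/50; 3/20+13/50→41/100; 7/25+31/100→59/100; 41/100+59/100→1. L = 113/50 ≈ 2.2600.
L − H = 2.2600 − 2.2094 = 0.051 bits.

0.051 bits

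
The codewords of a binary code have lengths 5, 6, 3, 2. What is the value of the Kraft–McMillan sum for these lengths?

0.421875

With common denominator 2^6 = 64: Σ 2^(−ℓᵢ) = 2/64 + 1/64 + 8/64 + 16/64 = 27/64 = 0.421875.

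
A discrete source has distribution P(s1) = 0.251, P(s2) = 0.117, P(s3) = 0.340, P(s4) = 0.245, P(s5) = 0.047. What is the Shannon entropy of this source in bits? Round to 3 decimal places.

2.096 bits

H = −Σ pᵢ log₂ pᵢ.
−0.251·log₂(0.251) = 0.5006
−0.117·log₂(0.117) = 0.3622
−0.340·log₂(0.340) = 0.5292
−0.245·log₂(0.245) = 0.4971
−0.047·log₂(0.047) = 0.2073
Sum ≈ 2.0964 → 2.096 bits.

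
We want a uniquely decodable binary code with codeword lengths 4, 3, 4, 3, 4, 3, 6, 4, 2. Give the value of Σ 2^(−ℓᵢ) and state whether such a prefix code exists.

With common denominator 2^6 = 64: Σ 2^(−ℓᵢ) = 4/64 + 8/64 + 4/64 + 8/64 + 4/64 + 8/64 + 1/64 + 4/64 + 16/64 = 57/64 = 0.890625.
Kraft's inequality requires Σ ≤ 1; here Σ = 0.890625 ≤ 1, so such a prefix code exists.

0.890625; yes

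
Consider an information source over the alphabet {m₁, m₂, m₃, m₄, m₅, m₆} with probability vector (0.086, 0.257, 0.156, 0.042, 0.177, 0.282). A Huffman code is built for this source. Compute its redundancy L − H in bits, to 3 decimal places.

Entropy H = −Σ p log₂ p ≈ 2.3756 bits.
Huffman merges: 21/500+43/500→16/125; 16/125+39/250→71/250; 177/1000+257/1000→217/500; 141/500+71/250→283/500; 217/500+283/500→1. L = 603/250 ≈ 2.4120.
L − H = 2.4120 − 2.3756 = 0.036 bits.

0.036 bits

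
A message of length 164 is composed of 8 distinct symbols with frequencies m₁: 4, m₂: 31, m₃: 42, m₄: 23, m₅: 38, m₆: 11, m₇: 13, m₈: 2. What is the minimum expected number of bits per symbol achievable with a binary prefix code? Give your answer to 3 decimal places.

2.646 bits/symbol

Probabilities are the counts divided by 164.
Repeatedly combine the two least-probable nodes; the expected code length is the sum of the merged weights.
merge 1/82 + 1/41 → 3/82
merge 3/82 + 11/164 → 17/164
merge 13/164 + 17/164 → 15/82
merge 23/164 + 15/82 → 53/164
merge 31/164 + 19/82 → 69/164
merge 21/82 + 53/164 → 95/164
merge 69/164 + 95/164 → 1
L = 3/82 + 17/164 + 15/82 + 53/164 + 69/164 + 95/164 + 1 = 217/82 ≈ 2.646 bits/symbol.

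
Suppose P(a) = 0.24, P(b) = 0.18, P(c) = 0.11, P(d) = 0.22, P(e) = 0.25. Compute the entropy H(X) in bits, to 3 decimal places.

H = −Σ pᵢ log₂ pᵢ.
−0.24·log₂(0.24) = 0.4941
−0.18·log₂(0.18) = 0.4453
−0.11·log₂(0.11) = 0.3503
−0.22·log₂(0.22) = 0.4806
−0.25·log₂(0.25) = 0.5000
Sum ≈ 2.2703 → 2.270 bits.

2.270 bits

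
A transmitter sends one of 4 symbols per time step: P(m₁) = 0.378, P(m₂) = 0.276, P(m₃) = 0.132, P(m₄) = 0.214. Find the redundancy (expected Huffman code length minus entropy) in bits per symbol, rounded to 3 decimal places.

Entropy H = −Σ p log₂ p ≈ 1.9048 bits.
Huffman merges: 33/250+107/500→173/500; 69/250+173/500→311/500; 189/500+311/500→1. L = 246/125 ≈ 1.9680.
L − H = 1.9680 − 1.9048 = 0.063 bits.

0.063 bits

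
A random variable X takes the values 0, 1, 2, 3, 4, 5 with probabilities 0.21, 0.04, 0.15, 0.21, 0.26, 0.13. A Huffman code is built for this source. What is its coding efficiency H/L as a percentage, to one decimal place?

97.6%

Entropy H = −Σ p log₂ p ≈ 2.4299 bits.
Huffman merges: 1/25+13/100→17/100; 3/20+17/100→8/25; 21/100+21/100→21/50; 13/50+8/25→29/50; 21/50+29/50→1. L = 249/100 ≈ 2.4900.
Efficiency = H/L = 2.4299/2.4900 = 97.6%.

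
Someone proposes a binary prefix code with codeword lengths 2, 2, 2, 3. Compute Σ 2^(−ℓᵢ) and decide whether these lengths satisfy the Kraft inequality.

With common denominator 2^3 = 8: Σ 2^(−ℓᵢ) = 2/8 + 2/8 + 2/8 + 1/8 = 7/8 = 0.875.
Kraft's inequality requires Σ ≤ 1; here Σ = 0.875 ≤ 1, so such a prefix code exists.

0.875; yes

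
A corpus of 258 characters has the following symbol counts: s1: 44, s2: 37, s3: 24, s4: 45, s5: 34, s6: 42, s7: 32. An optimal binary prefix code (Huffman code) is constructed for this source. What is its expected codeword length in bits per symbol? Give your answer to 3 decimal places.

Probabilities are the counts divided by 258.
Repeatedly combine the two least-probable nodes; the expected code length is the sum of the merged weights.
merge 4/43 + 16/129 → 28/129
merge 17/129 + 37/258 → 71/258
merge 7/43 + 22/129 → 1/3
merge 15/86 + 28/129 → 101/258
merge 71/258 + 1/3 → 157/258
merge 101/258 + 157/258 → 1
L = 28/129 + 71/258 + 1/3 + 101/258 + 157/258 + 1 = 243/86 ≈ 2.826 bits/symbol.

2.826 bits/symbol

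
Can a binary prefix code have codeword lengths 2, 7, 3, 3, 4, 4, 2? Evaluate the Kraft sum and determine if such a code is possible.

With common denominator 2^7 = 128: Σ 2^(−ℓᵢ) = 32/128 + 1/128 + 16/128 + 16/128 + 8/128 + 8/128 + 32/128 = 113/128 = 0.8828125.
Kraft's inequality requires Σ ≤ 1; here Σ = 0.8828125 ≤ 1, so such a prefix code exists.

0.8828125; yes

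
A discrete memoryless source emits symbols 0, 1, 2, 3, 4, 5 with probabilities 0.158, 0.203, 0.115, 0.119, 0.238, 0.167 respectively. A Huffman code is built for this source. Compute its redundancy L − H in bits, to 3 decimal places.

Entropy H = −Σ p log₂ p ≈ 2.5360 bits.
Huffman merges: 23/200+119/1000→117/500; 79/500+167/1000→13/40; 203/1000+117/500→437/1000; 119/500+13/40→563/1000; 437/1000+563/1000→1. L = 2559/1000 ≈ 2.5590.
L − H = 2.5590 − 2.5360 = 0.023 bits.

0.023 bits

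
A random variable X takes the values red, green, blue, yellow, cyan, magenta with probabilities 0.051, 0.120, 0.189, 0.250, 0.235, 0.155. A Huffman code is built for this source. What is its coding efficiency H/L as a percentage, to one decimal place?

Entropy H = −Σ p log₂ p ≈ 2.4482 bits.
Huffman merges: 51/1000+3/25→171/1000; 31/200+171/1000→163/500; 189/1000+47/200→53/125; 1/4+163/500→72/125; 53/125+72/125→1. L = 2497/1000 ≈ 2.4970.
Efficiency = H/L = 2.4482/2.4970 = 98.0%.

98.0%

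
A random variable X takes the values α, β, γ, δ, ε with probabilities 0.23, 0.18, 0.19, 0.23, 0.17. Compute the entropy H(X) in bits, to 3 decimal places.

H = −Σ pᵢ log₂ pᵢ.
−0.23·log₂(0.23) = 0.4877
−0.18·log₂(0.18) = 0.4453
−0.19·log₂(0.19) = 0.4552
−0.23·log₂(0.23) = 0.4877
−0.17·log₂(0.17) = 0.4346
Sum ≈ 2.3105 → 2.310 bits.

2.310 bits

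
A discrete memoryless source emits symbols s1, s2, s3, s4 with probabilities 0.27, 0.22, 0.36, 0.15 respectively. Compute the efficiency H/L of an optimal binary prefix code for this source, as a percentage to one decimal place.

96.6%

Entropy H = −Σ p log₂ p ≈ 1.9318 bits.
Huffman merges: 3/20+11/50→37/100; 27/100+9/25→63/100; 37/100+63/100→1. L = 2 ≈ 2.0000.
Efficiency = H/L = 1.9318/2.0000 = 96.6%.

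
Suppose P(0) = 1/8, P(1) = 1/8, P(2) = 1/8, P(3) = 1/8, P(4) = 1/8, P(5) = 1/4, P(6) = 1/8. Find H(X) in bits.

2.75 bits

Each probability is a power of 1/2, so log₂(1/p) is an integer.
H = Σ p·log₂(1/p) = 1/8·3 + 1/8·3 + 1/8·3 + 1/8·3 + 1/8·3 + 1/4·2 + 1/8·3 = 2.75 bits.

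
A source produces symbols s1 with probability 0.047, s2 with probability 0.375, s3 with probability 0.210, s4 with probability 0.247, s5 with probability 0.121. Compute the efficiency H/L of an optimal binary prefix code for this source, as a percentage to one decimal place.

95.8%

Entropy H = −Σ p log₂ p ≈ 2.0778 bits.
Huffman merges: 47/1000+121/1000→21/125; 21/125+21/100→189/500; 247/1000+3/8→311/500; 189/500+311/500→1. L = 271/125 ≈ 2.1680.
Efficiency = H/L = 2.0778/2.1680 = 95.8%.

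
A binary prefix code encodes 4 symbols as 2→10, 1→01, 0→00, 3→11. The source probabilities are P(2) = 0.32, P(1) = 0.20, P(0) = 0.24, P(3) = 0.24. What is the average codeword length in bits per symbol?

L̄ = Σ pᵢ·ℓᵢ = 0.32·2 + 0.20·2 + 0.24·2 + 0.24·2 = 2 bits/symbol.

2 bits/symbol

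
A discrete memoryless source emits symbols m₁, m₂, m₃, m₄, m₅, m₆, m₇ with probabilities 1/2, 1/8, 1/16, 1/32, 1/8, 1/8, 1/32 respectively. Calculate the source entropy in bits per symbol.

2.1875 bits

Each probability is a power of 1/2, so log₂(1/p) is an integer.
H = Σ p·log₂(1/p) = 1/2·1 + 1/8·3 + 1/16·4 + 1/32·5 + 1/8·3 + 1/8·3 + 1/32·5 = 2.1875 bits.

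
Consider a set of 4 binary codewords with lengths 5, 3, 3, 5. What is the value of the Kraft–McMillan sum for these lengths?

0.3125

With common denominator 2^5 = 32: Σ 2^(−ℓᵢ) = 1/32 + 4/32 + 4/32 + 1/32 = 10/32 = 0.3125.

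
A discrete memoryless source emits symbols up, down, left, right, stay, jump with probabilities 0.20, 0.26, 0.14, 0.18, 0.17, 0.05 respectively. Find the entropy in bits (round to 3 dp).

2.463 bits

H = −Σ pᵢ log₂ pᵢ.
−0.20·log₂(0.20) = 0.4644
−0.26·log₂(0.26) = 0.5053
−0.14·log₂(0.14) = 0.3971
−0.18·log₂(0.18) = 0.4453
−0.17·log₂(0.17) = 0.4346
−0.05·log₂(0.05) = 0.2161
Sum ≈ 2.4628 → 2.463 bits.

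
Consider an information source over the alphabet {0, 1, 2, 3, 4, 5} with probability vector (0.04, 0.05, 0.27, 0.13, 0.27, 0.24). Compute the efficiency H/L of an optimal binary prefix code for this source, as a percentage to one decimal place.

Entropy H = −Σ p log₂ p ≈ 2.2987 bits.
Huffman merges: 1/25+1/20→9/100; 9/100+13/100→11/50; 11/50+6/25→23/50; 27/100+27/100→27/50; 23/50+27/50→1. L = 231/100 ≈ 2.3100.
Efficiency = H/L = 2.2987/2.3100 = 99.5%.

99.5%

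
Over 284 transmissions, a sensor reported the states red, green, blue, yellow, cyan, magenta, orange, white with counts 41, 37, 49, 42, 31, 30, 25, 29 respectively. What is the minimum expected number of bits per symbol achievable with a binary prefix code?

3 bits/symbol

Probabilities are the counts divided by 284.
Repeatedly combine the two least-probable nodes; the expected code length is the sum of the merged weights.
merge 25/284 + 29/284 → 27/142
merge 15/142 + 31/284 → 61/284
merge 37/284 + 41/284 → 39/142
merge 21/142 + 49/284 → 91/284
merge 27/142 + 61/284 → 115/284
merge 39/142 + 91/284 → 169/284
merge 115/284 + 169/284 → 1
L = 27/142 + 61/284 + 39/142 + 91/284 + 115/284 + 169/284 + 1 = 3 bits/symbol.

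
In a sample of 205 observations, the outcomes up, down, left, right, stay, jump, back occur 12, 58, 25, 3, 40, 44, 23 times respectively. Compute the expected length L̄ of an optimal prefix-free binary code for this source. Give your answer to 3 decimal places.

Probabilities are the counts divided by 205.
Repeatedly combine the two least-probable nodes; the expected code length is the sum of the merged weights.
merge 3/205 + 12/205 → 3/41
merge 3/41 + 23/205 → 38/205
merge 5/41 + 38/205 → 63/205
merge 8/41 + 44/205 → 84/205
merge 58/205 + 63/205 → 121/205
merge 84/205 + 121/205 → 1
L = 3/41 + 38/205 + 63/205 + 84/205 + 121/205 + 1 = 526/205 ≈ 2.566 bits/symbol.

2.566 bits/symbol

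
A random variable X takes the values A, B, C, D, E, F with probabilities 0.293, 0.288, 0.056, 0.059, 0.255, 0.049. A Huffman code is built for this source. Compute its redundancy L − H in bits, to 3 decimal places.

Entropy H = −Σ p log₂ p ≈ 2.2258 bits.
Huffman merges: 49/1000+7/125→21/200; 59/1000+21/200→41/250; 41/250+51/200→419/1000; 36/125+293/1000→581/1000; 419/1000+581/1000→1. L = 2269/1000 ≈ 2.2690.
L − H = 2.2690 − 2.2258 = 0.043 bits.

0.043 bits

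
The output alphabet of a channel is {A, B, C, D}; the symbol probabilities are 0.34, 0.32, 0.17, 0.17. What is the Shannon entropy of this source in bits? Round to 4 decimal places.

1.9244 bits

H = −Σ pᵢ log₂ pᵢ.
−0.34·log₂(0.34) = 0.5292
−0.32·log₂(0.32) = 0.5260
−0.17·log₂(0.17) = 0.4346
−0.17·log₂(0.17) = 0.4346
Sum ≈ 1.9244 → 1.9244 bits.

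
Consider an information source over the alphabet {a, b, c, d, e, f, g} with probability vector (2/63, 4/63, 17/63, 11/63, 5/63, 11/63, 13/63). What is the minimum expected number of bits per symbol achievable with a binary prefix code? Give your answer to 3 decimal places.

Repeatedly combine the two least-probable nodes; the expected code length is the sum of the merged weights.
merge 2/63 + 4/63 → 2/21
merge 5/63 + 2/21 → 11/63
merge 11/63 + 11/63 → 22/63
merge 11/63 + 13/63 → 8/21
merge 17/63 + 22/63 → 13/21
merge 8/21 + 13/21 → 1
L = 2/21 + 11/63 + 22/63 + 8/21 + 13/21 + 1 = 55/21 ≈ 2.619 bits/symbol.

2.619 bits/symbol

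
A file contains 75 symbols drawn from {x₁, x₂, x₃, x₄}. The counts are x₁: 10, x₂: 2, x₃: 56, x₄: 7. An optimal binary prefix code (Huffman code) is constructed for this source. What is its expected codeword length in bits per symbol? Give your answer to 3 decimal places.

1.373 bits/symbol

Probabilities are the counts divided by 75.
Repeatedly combine the two least-probable nodes; the expected code length is the sum of the merged weights.
merge 2/75 + 7/75 → 3/25
merge 3/25 + 2/15 → 19/75
merge 19/75 + 56/75 → 1
L = 3/25 + 19/75 + 1 = 103/75 ≈ 1.373 bits/symbol.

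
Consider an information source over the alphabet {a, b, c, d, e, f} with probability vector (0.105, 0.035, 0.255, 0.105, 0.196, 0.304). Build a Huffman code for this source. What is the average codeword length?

Repeatedly combine the two least-probable nodes; the expected code length is the sum of the merged weights.
merge 7/200 + 21/200 → 7/50
merge 21/200 + 7/50 → 49/200
merge 49/250 + 49/200 → 441/1000
merge 51/200 + 38/125 → 559/1000
merge 441/1000 + 559/1000 → 1
L = 7/50 + 49/200 + 441/1000 + 559/1000 + 1 = 477/200 = 2.385 bits/symbol.

2.385 bits/symbol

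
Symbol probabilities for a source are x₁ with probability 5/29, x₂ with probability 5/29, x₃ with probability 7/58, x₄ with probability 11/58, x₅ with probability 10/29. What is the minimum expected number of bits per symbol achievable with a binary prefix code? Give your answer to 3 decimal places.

2.293 bits/symbol

Repeatedly combine the two least-probable nodes; the expected code length is the sum of the merged weights.
merge 7/58 + 5/29 → 17/58
merge 5/29 + 11/58 → 21/58
merge 17/58 + 10/29 → 37/58
merge 21/58 + 37/58 → 1
L = 17/58 + 21/58 + 37/58 + 1 = 133/58 ≈ 2.293 bits/symbol.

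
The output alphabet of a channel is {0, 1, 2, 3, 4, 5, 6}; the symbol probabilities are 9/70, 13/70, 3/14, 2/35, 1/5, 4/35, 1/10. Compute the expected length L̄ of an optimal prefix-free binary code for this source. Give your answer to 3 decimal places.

Repeatedly combine the two least-probable nodes; the expected code length is the sum of the merged weights.
merge 2/35 + 1/10 → 11/70
merge 4/35 + 9/70 → 17/70
merge 11/70 + 13/70 → 12/35
merge 1/5 + 3/14 → 29/70
merge 17/70 + 12/35 → 41/70
merge 29/70 + 41/70 → 1
L = 11/70 + 17/70 + 12/35 + 29/70 + 41/70 + 1 = 96/35 ≈ 2.743 bits/symbol.

2.743 bits/symbol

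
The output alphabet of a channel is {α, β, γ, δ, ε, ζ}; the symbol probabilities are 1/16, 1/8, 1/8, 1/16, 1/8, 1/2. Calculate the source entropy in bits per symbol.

Each probability is a power of 1/2, so log₂(1/p) is an integer.
H = Σ p·log₂(1/p) = 1/16·4 + 1/8·3 + 1/8·3 + 1/16·4 + 1/8·3 + 1/2·1 = 2.125 bits.

2.125 bits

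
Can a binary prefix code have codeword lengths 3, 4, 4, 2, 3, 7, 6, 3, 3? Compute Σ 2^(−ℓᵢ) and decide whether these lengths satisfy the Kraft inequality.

0.8984375; yes

With common denominator 2^7 = 128: Σ 2^(−ℓᵢ) = 16/128 + 8/128 + 8/128 + 32/128 + 16/128 + 1/128 + 2/128 + 16/128 + 16/128 = 115/128 = 0.8984375.
Kraft's inequality requires Σ ≤ 1; here Σ = 0.8984375 ≤ 1, so such a prefix code exists.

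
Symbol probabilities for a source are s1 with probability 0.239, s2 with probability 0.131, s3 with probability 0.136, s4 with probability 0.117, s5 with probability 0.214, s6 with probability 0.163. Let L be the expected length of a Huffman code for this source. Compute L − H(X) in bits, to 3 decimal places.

0.013 bits

Entropy H = −Σ p log₂ p ≈ 2.5339 bits.
Huffman merges: 117/1000+131/1000→31/125; 17/125+163/1000→299/1000; 107/500+239/1000→453/1000; 31/125+299/1000→547/1000; 453/1000+547/1000→1. L = 2547/1000 ≈ 2.5470.
L − H = 2.5470 − 2.5339 = 0.013 bits.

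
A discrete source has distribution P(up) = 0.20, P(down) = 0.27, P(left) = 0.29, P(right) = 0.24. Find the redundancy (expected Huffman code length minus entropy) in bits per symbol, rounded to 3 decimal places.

0.014 bits

Entropy H = −Σ p log₂ p ≈ 1.9864 bits.
Huffman merges: 1/5+6/25→11/25; 27/100+29/100→14/25; 11/25+14/25→1. L = 2 ≈ 2.0000.
L − H = 2.0000 − 1.9864 = 0.014 bits.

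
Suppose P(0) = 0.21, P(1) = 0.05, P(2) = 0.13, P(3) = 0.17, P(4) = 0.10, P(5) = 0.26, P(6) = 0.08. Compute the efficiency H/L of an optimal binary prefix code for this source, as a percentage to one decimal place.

99.1%

Entropy H = −Σ p log₂ p ≈ 2.6351 bits.
Huffman merges: 1/20+2/25→13/100; 1/10+13/100→23/100; 13/100+17/100→3/10; 21/100+23/100→11/25; 13/50+3/10→14/25; 11/25+14/25→1. L = 133/50 ≈ 2.6600.
Efficiency = H/L = 2.6351/2.6600 = 99.1%.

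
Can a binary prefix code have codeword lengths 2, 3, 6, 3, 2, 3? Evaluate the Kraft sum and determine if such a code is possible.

0.890625; yes

With common denominator 2^6 = 64: Σ 2^(−ℓᵢ) = 16/64 + 8/64 + 1/64 + 8/64 + 16/64 + 8/64 = 57/64 = 0.890625.
Kraft's inequality requires Σ ≤ 1; here Σ = 0.890625 ≤ 1, so such a prefix code exists.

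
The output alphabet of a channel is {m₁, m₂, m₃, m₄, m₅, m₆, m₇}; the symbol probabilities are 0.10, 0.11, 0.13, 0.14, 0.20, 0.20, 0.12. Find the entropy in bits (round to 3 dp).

H = −Σ pᵢ log₂ pᵢ.
−0.10·log₂(0.10) = 0.3322
−0.11·log₂(0.11) = 0.3503
−0.13·log₂(0.13) = 0.3826
−0.14·log₂(0.14) = 0.3971
−0.20·log₂(0.20) = 0.4644
−0.20·log₂(0.20) = 0.4644
−0.12·log₂(0.12) = 0.3671
Sum ≈ 2.7581 → 2.758 bits.

2.758 bits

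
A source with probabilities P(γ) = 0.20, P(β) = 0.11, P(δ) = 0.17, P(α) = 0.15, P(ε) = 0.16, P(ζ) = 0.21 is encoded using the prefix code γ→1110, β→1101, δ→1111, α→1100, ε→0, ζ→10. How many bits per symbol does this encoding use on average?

L̄ = Σ pᵢ·ℓᵢ = 0.20·4 + 0.11·4 + 0.17·4 + 0.15·4 + 0.16·1 + 0.21·2 = 3.1 bits/symbol.

3.1 bits/symbol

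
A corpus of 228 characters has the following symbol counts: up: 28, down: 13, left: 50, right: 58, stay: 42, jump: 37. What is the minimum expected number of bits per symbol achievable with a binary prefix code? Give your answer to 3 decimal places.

Probabilities are the counts divided by 228.
Repeatedly combine the two least-probable nodes; the expected code length is the sum of the merged weights.
merge 13/228 + 7/57 → 41/228
merge 37/228 + 41/228 → 13/38
merge 7/38 + 25/114 → 23/57
merge 29/114 + 13/38 → 34/57
merge 23/57 + 34/57 → 1
L = 41/228 + 13/38 + 23/57 + 34/57 + 1 = 575/228 ≈ 2.522 bits/symbol.

2.522 bits/symbol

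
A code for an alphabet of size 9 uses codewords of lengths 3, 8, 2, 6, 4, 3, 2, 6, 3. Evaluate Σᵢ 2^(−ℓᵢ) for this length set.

With common denominator 2^8 = 256: Σ 2^(−ℓᵢ) = 32/256 + 1/256 + 64/256 + 4/256 + 16/256 + 32/256 + 64/256 + 4/256 + 32/256 = 249/256 = 0.97265625.

0.97265625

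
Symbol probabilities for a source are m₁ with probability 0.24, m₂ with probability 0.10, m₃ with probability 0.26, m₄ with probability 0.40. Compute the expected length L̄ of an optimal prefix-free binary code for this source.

Repeatedly combine the two least-probable nodes; the expected code length is the sum of the merged weights.
merge 1/10 + 6/25 → 17/50
merge 13/50 + 17/50 → 3/5
merge 2/5 + 3/5 → 1
L = 17/50 + 3/5 + 1 = 97/50 = 1.94 bits/symbol.

1.94 bits/symbol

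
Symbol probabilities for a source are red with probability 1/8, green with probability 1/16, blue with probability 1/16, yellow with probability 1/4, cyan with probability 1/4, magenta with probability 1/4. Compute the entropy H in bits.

Each probability is a power of 1/2, so log₂(1/p) is an integer.
H = Σ p·log₂(1/p) = 1/8·3 + 1/16·4 + 1/16·4 + 1/4·2 + 1/4·2 + 1/4·2 = 2.375 bits.

2.375 bits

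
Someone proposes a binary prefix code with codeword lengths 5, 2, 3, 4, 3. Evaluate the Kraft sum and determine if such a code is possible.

With common denominator 2^5 = 32: Σ 2^(−ℓᵢ) = 1/32 + 8/32 + 4/32 + 2/32 + 4/32 = 19/32 = 0.59375.
Kraft's inequality requires Σ ≤ 1; here Σ = 0.59375 ≤ 1, so such a prefix code exists.

0.59375; yes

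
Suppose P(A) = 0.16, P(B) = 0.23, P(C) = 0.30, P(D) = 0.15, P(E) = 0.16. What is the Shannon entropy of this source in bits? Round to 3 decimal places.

H = −Σ pᵢ log₂ pᵢ.
−0.16·log₂(0.16) = 0.4230
−0.23·log₂(0.23) = 0.4877
−0.30·log₂(0.30) = 0.5211
−0.15·log₂(0.15) = 0.4105
−0.16·log₂(0.16) = 0.4230
Sum ≈ 2.2653 → 2.265 bits.

2.265 bits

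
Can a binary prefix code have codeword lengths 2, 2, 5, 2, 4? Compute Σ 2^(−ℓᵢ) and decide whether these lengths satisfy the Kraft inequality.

0.84375; yes

With common denominator 2^5 = 32: Σ 2^(−ℓᵢ) = 8/32 + 8/32 + 1/32 + 8/32 + 2/32 = 27/32 = 0.84375.
Kraft's inequality requires Σ ≤ 1; here Σ = 0.84375 ≤ 1, so such a prefix code exists.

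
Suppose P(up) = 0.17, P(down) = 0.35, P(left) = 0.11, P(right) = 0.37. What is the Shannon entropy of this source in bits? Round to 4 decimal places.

H = −Σ pᵢ log₂ pᵢ.
−0.17·log₂(0.17) = 0.4346
−0.35·log₂(0.35) = 0.5301
−0.11·log₂(0.11) = 0.3503
−0.37·log₂(0.37) = 0.5307
Sum ≈ 1.8457 → 1.8457 bits.

1.8457 bits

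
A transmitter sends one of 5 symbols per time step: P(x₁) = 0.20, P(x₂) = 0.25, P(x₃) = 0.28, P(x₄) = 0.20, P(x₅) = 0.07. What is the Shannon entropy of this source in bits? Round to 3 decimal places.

2.212 bits

H = −Σ pᵢ log₂ pᵢ.
−0.20·log₂(0.20) = 0.4644
−0.25·log₂(0.25) = 0.5000
−0.28·log₂(0.28) = 0.5142
−0.20·log₂(0.20) = 0.4644
−0.07·log₂(0.07) = 0.2686
Sum ≈ 2.2115 → 2.212 bits.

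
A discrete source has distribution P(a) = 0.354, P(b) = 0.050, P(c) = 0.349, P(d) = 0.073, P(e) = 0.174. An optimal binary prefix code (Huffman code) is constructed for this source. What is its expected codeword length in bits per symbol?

2.066 bits/symbol

Repeatedly combine the two least-probable nodes; the expected code length is the sum of the merged weights.
merge 1/20 + 73/1000 → 123/1000
merge 123/1000 + 87/500 → 297/1000
merge 297/1000 + 349/1000 → 323/500
merge 177/500 + 323/500 → 1
L = 123/1000 + 297/1000 + 323/500 + 1 = 1033/500 = 2.066 bits/symbol.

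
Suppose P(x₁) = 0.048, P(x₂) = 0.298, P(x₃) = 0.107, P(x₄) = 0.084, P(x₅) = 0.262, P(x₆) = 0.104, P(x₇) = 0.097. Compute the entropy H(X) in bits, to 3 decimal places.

2.548 bits

H = −Σ pᵢ log₂ pᵢ.
−0.048·log₂(0.048) = 0.2103
−0.298·log₂(0.298) = 0.5205
−0.107·log₂(0.107) = 0.3450
−0.084·log₂(0.084) = 0.3002
−0.262·log₂(0.262) = 0.5063
−0.104·log₂(0.104) = 0.3396
−0.097·log₂(0.097) = 0.3265
Sum ≈ 2.5483 → 2.548 bits.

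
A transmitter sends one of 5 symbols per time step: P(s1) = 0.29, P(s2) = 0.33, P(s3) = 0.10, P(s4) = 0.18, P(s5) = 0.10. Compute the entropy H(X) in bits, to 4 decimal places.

2.1554 bits

H = −Σ pᵢ log₂ pᵢ.
−0.29·log₂(0.29) = 0.5179
−0.33·log₂(0.33) = 0.5278
−0.10·log₂(0.10) = 0.3322
−0.18·log₂(0.18) = 0.4453
−0.10·log₂(0.10) = 0.3322
Sum ≈ 2.1554 → 2.1554 bits.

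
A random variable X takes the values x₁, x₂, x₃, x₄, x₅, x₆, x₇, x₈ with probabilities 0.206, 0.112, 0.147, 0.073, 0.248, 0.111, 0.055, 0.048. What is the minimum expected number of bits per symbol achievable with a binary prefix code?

2.825 bits/symbol

Repeatedly combine the two least-probable nodes; the expected code length is the sum of the merged weights.
merge 6/125 + 11/200 → 103/1000
merge 73/1000 + 103/1000 → 22/125
merge 111/1000 + 14/125 → 223/1000
merge 147/1000 + 22/125 → 323/1000
merge 103/500 + 223/1000 → 429/1000
merge 31/125 + 323/1000 → 571/1000
merge 429/1000 + 571/1000 → 1
L = 103/1000 + 22/125 + 223/1000 + 323/1000 + 429/1000 + 571/1000 + 1 = 113/40 = 2.825 bits/symbol.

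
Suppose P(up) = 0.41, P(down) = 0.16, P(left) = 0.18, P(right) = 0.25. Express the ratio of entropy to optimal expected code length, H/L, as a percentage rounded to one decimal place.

98.2%

Entropy H = −Σ p log₂ p ≈ 1.8957 bits.
Huffman merges: 4/25+9/50→17/50; 1/4+17/50→59/100; 41/100+59/100→1. L = 193/100 ≈ 1.9300.
Efficiency = H/L = 1.8957/1.9300 = 98.2%.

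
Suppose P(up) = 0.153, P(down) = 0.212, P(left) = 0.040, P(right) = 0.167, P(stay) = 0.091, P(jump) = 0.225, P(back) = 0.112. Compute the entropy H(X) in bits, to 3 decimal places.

H = −Σ pᵢ log₂ pᵢ.
−0.153·log₂(0.153) = 0.4144
−0.212·log₂(0.212) = 0.4744
−0.040·log₂(0.040) = 0.1858
−0.167·log₂(0.167) = 0.4312
−0.091·log₂(0.091) = 0.3147
−0.225·log₂(0.225) = 0.4842
−0.112·log₂(0.112) = 0.3537
Sum ≈ 2.6584 → 2.658 bits.

2.658 bits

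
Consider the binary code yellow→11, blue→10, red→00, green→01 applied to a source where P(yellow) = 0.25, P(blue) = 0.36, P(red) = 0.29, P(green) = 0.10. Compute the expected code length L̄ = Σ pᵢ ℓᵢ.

L̄ = Σ pᵢ·ℓᵢ = 0.25·2 + 0.36·2 + 0.29·2 + 0.10·2 = 2 bits/symbol.

2 bits/symbol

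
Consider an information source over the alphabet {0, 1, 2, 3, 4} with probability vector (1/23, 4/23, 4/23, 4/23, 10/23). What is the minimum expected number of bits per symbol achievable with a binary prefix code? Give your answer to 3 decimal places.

Repeatedly combine the two least-probable nodes; the expected code length is the sum of the merged weights.
merge 1/23 + 4/23 → 5/23
merge 4/23 + 4/23 → 8/23
merge 5/23 + 8/23 → 13/23
merge 10/23 + 13/23 → 1
L = 5/23 + 8/23 + 13/23 + 1 = 49/23 ≈ 2.130 bits/symbol.

2.130 bits/symbol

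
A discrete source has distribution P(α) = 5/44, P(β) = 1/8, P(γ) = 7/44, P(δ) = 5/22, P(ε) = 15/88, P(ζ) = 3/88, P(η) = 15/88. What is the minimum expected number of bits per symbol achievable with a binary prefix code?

2.75 bits/symbol

Repeatedly combine the two least-probable nodes; the expected code length is the sum of the merged weights.
merge 3/88 + 5/44 → 13/88
merge 1/8 + 13/88 → 3/11
merge 7/44 + 15/88 → 29/88
merge 15/88 + 5/22 → 35/88
merge 3/11 + 29/88 → 53/88
merge 35/88 + 53/88 → 1
L = 13/88 + 3/11 + 29/88 + 35/88 + 53/88 + 1 = 11/4 = 2.75 bits/symbol.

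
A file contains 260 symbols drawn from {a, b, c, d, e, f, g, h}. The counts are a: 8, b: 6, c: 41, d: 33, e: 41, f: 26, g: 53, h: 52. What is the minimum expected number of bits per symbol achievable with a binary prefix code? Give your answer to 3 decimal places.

Probabilities are the counts divided by 260.
Repeatedly combine the two least-probable nodes; the expected code length is the sum of the merged weights.
merge 3/130 + 2/65 → 7/130
merge 7/130 + 1/10 → 2/13
merge 33/260 + 2/13 → 73/260
merge 41/260 + 41/260 → 41/130
merge 1/5 + 53/260 → 21/52
merge 73/260 + 41/130 → 31/52
merge 21/52 + 31/52 → 1
L = 7/130 + 2/13 + 73/260 + 41/130 + 21/52 + 31/52 + 1 = 729/260 ≈ 2.804 bits/symbol.

2.804 bits/symbol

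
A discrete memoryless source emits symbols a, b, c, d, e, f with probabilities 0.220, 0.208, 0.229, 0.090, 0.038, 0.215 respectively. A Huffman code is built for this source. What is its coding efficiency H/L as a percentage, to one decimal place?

97.7%

Entropy H = −Σ p log₂ p ≈ 2.4075 bits.
Huffman merges: 19/500+9/100→16/125; 16/125+26/125→42/125; 43/200+11/50→87/200; 229/1000+42/125→113/200; 87/200+113/200→1. L = 308/125 ≈ 2.4640.
Efficiency = H/L = 2.4075/2.4640 = 97.7%.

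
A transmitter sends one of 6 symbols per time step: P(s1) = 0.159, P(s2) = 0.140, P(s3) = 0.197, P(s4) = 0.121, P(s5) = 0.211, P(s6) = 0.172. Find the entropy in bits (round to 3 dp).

H = −Σ pᵢ log₂ pᵢ.
−0.159·log₂(0.159) = 0.4218
−0.140·log₂(0.140) = 0.3971
−0.197·log₂(0.197) = 0.4617
−0.121·log₂(0.121) = 0.3687
−0.211·log₂(0.211) = 0.4736
−0.172·log₂(0.172) = 0.4368
Sum ≈ 2.5597 → 2.560 bits.

2.560 bits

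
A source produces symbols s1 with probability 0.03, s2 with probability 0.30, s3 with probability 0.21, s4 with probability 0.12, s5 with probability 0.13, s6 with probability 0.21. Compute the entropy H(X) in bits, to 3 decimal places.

H = −Σ pᵢ log₂ pᵢ.
−0.03·log₂(0.03) = 0.1518
−0.30·log₂(0.30) = 0.5211
−0.21·log₂(0.21) = 0.4728
−0.12·log₂(0.12) = 0.3671
−0.13·log₂(0.13) = 0.3826
−0.21·log₂(0.21) = 0.4728
Sum ≈ 2.3682 → 2.368 bits.

2.368 bits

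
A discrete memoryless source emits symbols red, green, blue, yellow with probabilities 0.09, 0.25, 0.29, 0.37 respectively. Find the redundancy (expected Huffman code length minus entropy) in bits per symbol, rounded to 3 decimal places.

Entropy H = −Σ p log₂ p ≈ 1.8613 bits.
Huffman merges: 9/100+1/4→17/50; 29/100+17/50→63/100; 37/100+63/100→1. L = 197/100 ≈ 1.9700.
L − H = 1.9700 − 1.8613 = 0.109 bits.

0.109 bits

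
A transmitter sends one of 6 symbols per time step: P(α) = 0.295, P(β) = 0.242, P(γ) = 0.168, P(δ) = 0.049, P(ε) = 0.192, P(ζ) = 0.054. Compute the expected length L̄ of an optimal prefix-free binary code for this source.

Repeatedly combine the two least-probable nodes; the expected code length is the sum of the merged weights.
merge 49/1000 + 27/500 → 103/1000
merge 103/1000 + 21/125 → 271/1000
merge 24/125 + 121/500 → 217/500
merge 271/1000 + 59/200 → 283/500
merge 217/500 + 283/500 → 1
L = 103/1000 + 271/1000 + 217/500 + 283/500 + 1 = 1187/500 = 2.374 bits/symbol.

2.374 bits/symbol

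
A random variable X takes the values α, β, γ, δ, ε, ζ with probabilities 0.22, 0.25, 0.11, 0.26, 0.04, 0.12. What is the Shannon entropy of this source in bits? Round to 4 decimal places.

H = −Σ pᵢ log₂ pᵢ.
−0.22·log₂(0.22) = 0.4806
−0.25·log₂(0.25) = 0.5000
−0.11·log₂(0.11) = 0.3503
−0.26·log₂(0.26) = 0.5053
−0.04·log₂(0.04) = 0.1858
−0.12·log₂(0.12) = 0.3671
Sum ≈ 2.3890 → 2.3890 bits.

2.3890 bits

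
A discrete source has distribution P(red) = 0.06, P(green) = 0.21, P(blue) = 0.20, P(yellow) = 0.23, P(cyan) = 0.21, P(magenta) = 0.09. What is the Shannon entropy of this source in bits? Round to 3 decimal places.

2.454 bits

H = −Σ pᵢ log₂ pᵢ.
−0.06·log₂(0.06) = 0.2435
−0.21·log₂(0.21) = 0.4728
−0.20·log₂(0.20) = 0.4644
−0.23·log₂(0.23) = 0.4877
−0.21·log₂(0.21) = 0.4728
−0.09·log₂(0.09) = 0.3127
Sum ≈ 2.4539 → 2.454 bits.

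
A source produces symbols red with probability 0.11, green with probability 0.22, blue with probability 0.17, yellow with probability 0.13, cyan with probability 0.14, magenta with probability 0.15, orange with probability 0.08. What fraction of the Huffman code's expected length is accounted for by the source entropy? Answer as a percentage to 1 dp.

98.8%

Entropy H = −Σ p log₂ p ≈ 2.7473 bits.
Huffman merges: 2/25+11/100→19/100; 13/100+7/50→27/100; 3/20+17/100→8/25; 19/100+11/50→41/100; 27/100+8/25→59/100; 41/100+59/100→1. L = 139/50 ≈ 2.7800.
Efficiency = H/L = 2.7473/2.7800 = 98.8%.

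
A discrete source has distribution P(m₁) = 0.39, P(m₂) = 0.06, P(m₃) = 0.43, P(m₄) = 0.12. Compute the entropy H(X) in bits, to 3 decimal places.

1.664 bits

H = −Σ pᵢ log₂ pᵢ.
−0.39·log₂(0.39) = 0.5298
−0.06·log₂(0.06) = 0.2435
−0.43·log₂(0.43) = 0.5236
−0.12·log₂(0.12) = 0.3671
Sum ≈ 1.6640 → 1.664 bits.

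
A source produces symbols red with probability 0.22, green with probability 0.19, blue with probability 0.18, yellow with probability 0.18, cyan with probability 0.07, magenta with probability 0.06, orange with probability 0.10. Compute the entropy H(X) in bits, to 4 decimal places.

H = −Σ pᵢ log₂ pᵢ.
−0.22·log₂(0.22) = 0.4806
−0.19·log₂(0.19) = 0.4552
−0.18·log₂(0.18) = 0.4453
−0.18·log₂(0.18) = 0.4453
−0.07·log₂(0.07) = 0.2686
−0.06·log₂(0.06) = 0.2435
−0.10·log₂(0.10) = 0.3322
Sum ≈ 2.6707 → 2.6707 bits.

2.6707 bits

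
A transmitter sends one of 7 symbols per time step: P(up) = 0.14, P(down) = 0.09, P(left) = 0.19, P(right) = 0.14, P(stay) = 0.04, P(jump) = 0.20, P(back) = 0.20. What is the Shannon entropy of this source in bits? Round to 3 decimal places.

2.677 bits

H = −Σ pᵢ log₂ pᵢ.
−0.14·log₂(0.14) = 0.3971
−0.09·log₂(0.09) = 0.3127
−0.19·log₂(0.19) = 0.4552
−0.14·log₂(0.14) = 0.3971
−0.04·log₂(0.04) = 0.1858
−0.20·log₂(0.20) = 0.4644
−0.20·log₂(0.20) = 0.4644
Sum ≈ 2.6766 → 2.677 bits.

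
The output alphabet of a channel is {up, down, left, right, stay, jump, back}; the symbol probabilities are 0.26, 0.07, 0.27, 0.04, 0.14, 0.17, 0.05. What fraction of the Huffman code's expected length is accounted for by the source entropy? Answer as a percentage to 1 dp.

Entropy H = −Σ p log₂ p ≈ 2.5174 bits.
Huffman merges: 1/25+1/20→9/100; 7/100+9/100→4/25; 7/50+4/25→3/10; 17/100+13/50→43/100; 27/100+3/10→57/100; 43/100+57/100→1. L = 51/20 ≈ 2.5500.
Efficiency = H/L = 2.5174/2.5500 = 98.7%.

98.7%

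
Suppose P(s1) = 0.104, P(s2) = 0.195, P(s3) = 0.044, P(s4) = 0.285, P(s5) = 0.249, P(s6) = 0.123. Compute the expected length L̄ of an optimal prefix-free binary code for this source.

2.419 bits/symbol

Repeatedly combine the two least-probable nodes; the expected code length is the sum of the merged weights.
merge 11/250 + 13/125 → 37/250
merge 123/1000 + 37/250 → 271/1000
merge 39/200 + 249/1000 → 111/250
merge 271/1000 + 57/200 → 139/250
merge 111/250 + 139/250 → 1
L = 37/250 + 271/1000 + 111/250 + 139/250 + 1 = 2419/1000 = 2.419 bits/symbol.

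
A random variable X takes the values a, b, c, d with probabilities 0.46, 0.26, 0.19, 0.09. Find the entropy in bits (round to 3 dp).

1.789 bits

H = −Σ pᵢ log₂ pᵢ.
−0.46·log₂(0.46) = 0.5153
−0.26·log₂(0.26) = 0.5053
−0.19·log₂(0.19) = 0.4552
−0.09·log₂(0.09) = 0.3127
Sum ≈ 1.7885 → 1.789 bits.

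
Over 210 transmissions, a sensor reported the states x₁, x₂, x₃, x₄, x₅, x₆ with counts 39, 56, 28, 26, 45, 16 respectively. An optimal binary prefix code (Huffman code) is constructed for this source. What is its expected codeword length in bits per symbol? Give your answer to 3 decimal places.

Probabilities are the counts divided by 210.
Repeatedly combine the two least-probable nodes; the expected code length is the sum of the merged weights.
merge 8/105 + 13/105 → 1/5
merge 2/15 + 13/70 → 67/210
merge 1/5 + 3/14 → 29/70
merge 4/15 + 67/210 → 41/70
merge 29/70 + 41/70 → 1
L = 1/5 + 67/210 + 29/70 + 41/70 + 1 = 529/210 ≈ 2.519 bits/symbol.

2.519 bits/symbol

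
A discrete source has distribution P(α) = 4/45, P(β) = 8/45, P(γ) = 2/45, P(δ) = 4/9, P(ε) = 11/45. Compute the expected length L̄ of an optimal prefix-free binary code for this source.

Repeatedly combine the two least-probable nodes; the expected code length is the sum of the merged weights.
merge 2/45 + 4/45 → 2/15
merge 2/15 + 8/45 → 14/45
merge 11/45 + 14/45 → 5/9
merge 4/9 + 5/9 → 1
L = 2/15 + 14/45 + 5/9 + 1 = 2 bits/symbol.

2 bits/symbol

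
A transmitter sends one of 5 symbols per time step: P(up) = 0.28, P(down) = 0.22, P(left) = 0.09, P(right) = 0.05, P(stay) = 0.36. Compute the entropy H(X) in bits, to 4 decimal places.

2.0542 bits

H = −Σ pᵢ log₂ pᵢ.
−0.28·log₂(0.28) = 0.5142
−0.22·log₂(0.22) = 0.4806
−0.09·log₂(0.09) = 0.3127
−0.05·log₂(0.05) = 0.2161
−0.36·log₂(0.36) = 0.5306
Sum ≈ 2.0542 → 2.0542 bits.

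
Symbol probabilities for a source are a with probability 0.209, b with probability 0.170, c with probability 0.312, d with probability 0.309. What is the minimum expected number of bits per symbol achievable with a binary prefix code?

Repeatedly combine the two least-probable nodes; the expected code length is the sum of the merged weights.
merge 17/100 + 209/1000 → 379/1000
merge 309/1000 + 39/125 → 621/1000
merge 379/1000 + 621/1000 → 1
L = 379/1000 + 621/1000 + 1 = 2 bits/symbol.

2 bits/symbol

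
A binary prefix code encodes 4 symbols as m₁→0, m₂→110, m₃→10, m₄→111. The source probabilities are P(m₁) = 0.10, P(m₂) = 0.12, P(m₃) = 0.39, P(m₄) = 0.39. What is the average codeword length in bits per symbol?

2.41 bits/symbol

L̄ = Σ pᵢ·ℓᵢ = 0.10·1 + 0.12·3 + 0.39·2 + 0.39·3 = 2.41 bits/symbol.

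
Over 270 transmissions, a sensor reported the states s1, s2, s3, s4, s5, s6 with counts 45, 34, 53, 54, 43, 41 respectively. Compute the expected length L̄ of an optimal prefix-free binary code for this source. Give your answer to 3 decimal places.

2.604 bits/symbol

Probabilities are the counts divided by 270.
Repeatedly combine the two least-probable nodes; the expected code length is the sum of the merged weights.
merge 17/135 + 41/270 → 5/18
merge 43/270 + 1/6 → 44/135
merge 53/270 + 1/5 → 107/270
merge 5/18 + 44/135 → 163/270
merge 107/270 + 163/270 → 1
L = 5/18 + 44/135 + 107/270 + 163/270 + 1 = 703/270 ≈ 2.604 bits/symbol.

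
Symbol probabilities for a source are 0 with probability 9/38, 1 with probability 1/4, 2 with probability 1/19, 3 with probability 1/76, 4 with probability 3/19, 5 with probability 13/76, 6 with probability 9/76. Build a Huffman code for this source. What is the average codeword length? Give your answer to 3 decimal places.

Repeatedly combine the two least-probable nodes; the expected code length is the sum of the merged weights.
merge 1/76 + 1/19 → 5/76
merge 5/76 + 9/76 → 7/38
merge 3/19 + 13/76 → 25/76
merge 7/38 + 9/38 → 8/19
merge 1/4 + 25/76 → 11/19
merge 8/19 + 11/19 → 1
L = 5/76 + 7/38 + 25/76 + 8/19 + 11/19 + 1 = 49/19 ≈ 2.579 bits/symbol.

2.579 bits/symbol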